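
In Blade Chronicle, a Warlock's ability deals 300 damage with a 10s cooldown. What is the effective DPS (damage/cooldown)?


DPS = damage / cooldown
= 300 / 10
= 30.00

30.00 DPS


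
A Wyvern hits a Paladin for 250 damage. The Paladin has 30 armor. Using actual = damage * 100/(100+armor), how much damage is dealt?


actual = 250 * 100 / (100 + 30)
= 250 * 100 / 130
= 25000 / 130
= 192.31

192.31 damage


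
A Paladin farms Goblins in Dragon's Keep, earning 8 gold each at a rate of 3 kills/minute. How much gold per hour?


Gold per minute = 8 * 3 = 24
Gold per hour = 24 * 60 = 1440

1440 gold/hour


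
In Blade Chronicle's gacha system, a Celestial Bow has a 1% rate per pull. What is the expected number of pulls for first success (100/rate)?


Expected pulls for a geometric distribution = 1/p = 100 / rate%
= 100 / 1
= 100.0

100.0 pulls


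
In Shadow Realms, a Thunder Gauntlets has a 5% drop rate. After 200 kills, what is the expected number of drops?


Expected drops = kills * (drop_rate / 100)
= 200 * (5 / 100)
= 200 * 0.05
= 10.0

10.0 drops


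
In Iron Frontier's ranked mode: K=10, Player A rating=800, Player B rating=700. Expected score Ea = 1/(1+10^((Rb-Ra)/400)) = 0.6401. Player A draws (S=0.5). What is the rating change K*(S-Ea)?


Elo update: delta = K * (S - Ea), where S = 0.5 (draws)
S - Ea = 0.5 - 0.6401 = -0.1401
Rating change = 10 * -0.1401
= -1.40

-1.40 rating points


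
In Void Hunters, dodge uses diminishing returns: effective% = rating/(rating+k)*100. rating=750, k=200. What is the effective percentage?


effective% = rating / (rating + k) * 100
= 750 / (750 + 200) * 100
= 750 / 950 * 100
= 0.789474 * 100
= 78.95%

78.95%


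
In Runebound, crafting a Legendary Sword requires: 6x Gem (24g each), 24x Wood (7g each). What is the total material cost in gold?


Cost breakdown:
  Gem: 6 * 24 = 144
  Wood: 24 * 7 = 168
Total = 144 + 168 = 312

312 gold


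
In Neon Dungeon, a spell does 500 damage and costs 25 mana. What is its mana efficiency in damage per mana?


Efficiency = damage / mana
= 500 / 25
= 20.00

20.00 dmg/mana


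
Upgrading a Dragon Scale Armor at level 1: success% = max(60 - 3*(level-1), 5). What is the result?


raw_rate = 60 - 3 * (1 - 1)
= 60 - 3 * 0
= 60 - 0
= 60
Apply floor: max(60, 5) = 60%

60%


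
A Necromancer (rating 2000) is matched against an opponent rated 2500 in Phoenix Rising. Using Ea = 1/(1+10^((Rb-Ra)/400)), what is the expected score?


Elo expected score: Ea = 1/(1 + 10^((Rb-Ra)/400))
Rb - Ra = 2500 - 2000 = 500
(Rb-Ra)/400 = 500/400 = 1.25
10^1.25 = 17.782794
Ea = 1/(1 + 17.782794) = 1/18.782794 = 0.0532

0.0532


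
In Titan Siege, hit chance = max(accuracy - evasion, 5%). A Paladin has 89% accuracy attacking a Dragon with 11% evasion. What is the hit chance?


accuracy - evasion = 89 - 11 = 78
Apply floor: max(78, 5) = 78
Hit chance = 78%

78%


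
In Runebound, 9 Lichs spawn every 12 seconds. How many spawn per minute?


Spawns per minute = count * (60 / interval)
= 9 * (60 / 12)
= 9 * 5.0
= 45.0

45.0 per minute


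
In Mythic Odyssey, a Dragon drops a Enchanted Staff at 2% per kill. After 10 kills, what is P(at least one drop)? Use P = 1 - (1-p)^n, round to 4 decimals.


P(at least one) = 1 - P(none) = 1 - (1-p)^n
p = 2/100 = 0.02
1 - p = 0.98
(1 - p)^10 = 0.98^10 = 0.817073
P(at least one) = 1 - 0.817073 = 0.1829

0.1829


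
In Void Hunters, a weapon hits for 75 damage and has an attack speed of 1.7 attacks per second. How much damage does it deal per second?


DPS = damage * attack_speed
= 75 * 1.7
= 127.5

127.5 DPS


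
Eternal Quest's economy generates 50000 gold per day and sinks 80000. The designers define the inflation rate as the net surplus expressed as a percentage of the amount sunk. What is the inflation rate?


Net gold = 50000 - 80000 = -30000
Inflation rate = net / sunk * 100 = -30000 / 80000 * 100
= -0.375 * 100
= -37.50%

-37.50%


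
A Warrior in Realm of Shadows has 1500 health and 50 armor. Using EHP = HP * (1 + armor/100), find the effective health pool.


EHP = 1500 * (1 + 50/100)
= 1500 * (1 + 0.5)
= 1500 * 1.5
= 2250.0

2250.0 EHP


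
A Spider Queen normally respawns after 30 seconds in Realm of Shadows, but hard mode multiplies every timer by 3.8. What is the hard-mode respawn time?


Respawn time = base * multiplier
= 30 * 3.8
= 114.0 seconds

114.0 seconds


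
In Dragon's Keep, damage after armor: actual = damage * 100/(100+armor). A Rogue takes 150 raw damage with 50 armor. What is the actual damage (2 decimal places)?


actual = 150 * 100 / (100 + 50)
= 150 * 100 / 150
= 15000 / 150
= 100.00

100.00 damage


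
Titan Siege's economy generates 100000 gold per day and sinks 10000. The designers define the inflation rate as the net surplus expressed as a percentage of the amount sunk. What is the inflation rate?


Net gold = 100000 - 10000 = 90000
Inflation rate = net / sunk * 100 = 90000 / 10000 * 100
= 9.0 * 100
= 900.00%

900.00%


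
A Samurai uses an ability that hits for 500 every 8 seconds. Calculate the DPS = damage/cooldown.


DPS = damage / cooldown
= 500 / 8
= 62.50

62.50 DPS


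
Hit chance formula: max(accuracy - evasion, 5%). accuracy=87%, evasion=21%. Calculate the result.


accuracy - evasion = 87 - 21 = 66
Apply floor: max(66, 5) = 66
Hit chance = 66%

66%


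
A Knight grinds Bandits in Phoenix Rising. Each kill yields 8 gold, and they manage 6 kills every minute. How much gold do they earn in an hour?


Gold per minute = 8 * 6 = 48
Gold per hour = 48 * 60 = 2880

2880 gold/hour


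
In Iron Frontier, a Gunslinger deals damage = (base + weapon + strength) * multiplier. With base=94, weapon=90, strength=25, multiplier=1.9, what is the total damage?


Sum base + weapon + str = 94 + 90 + 25 = 209
Multiply by 1.9:
209 * 1.9 = 397.1

397.1 damage


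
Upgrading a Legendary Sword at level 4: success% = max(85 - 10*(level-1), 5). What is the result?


raw_rate = 85 - 10 * (4 - 1)
= 85 - 10 * 3
= 85 - 30
= 55
Apply floor: max(55, 5) = 55%

55%


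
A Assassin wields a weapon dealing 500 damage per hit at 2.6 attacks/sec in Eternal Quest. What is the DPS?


DPS = damage * attack_speed
= 500 * 2.6
= 1300.0

1300.0 DPS


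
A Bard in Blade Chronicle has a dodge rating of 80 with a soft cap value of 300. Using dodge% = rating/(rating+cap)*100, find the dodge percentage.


dodge% = 80 / (80 + 300) * 100
= 80 / 380 * 100
= 0.210526 * 100
= 21.05%

21.05%


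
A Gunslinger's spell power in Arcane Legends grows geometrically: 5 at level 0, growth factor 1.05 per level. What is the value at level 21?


value = base * growth^level
= 5 * 1.05^21
= 5 * 2.785963
= 13.93

13.93 spell power


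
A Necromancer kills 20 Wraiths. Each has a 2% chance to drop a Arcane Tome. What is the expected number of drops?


Expected drops = kills * (drop_rate / 100)
= 20 * (2 / 100)
= 20 * 0.02
= 0.4

0.4 drops


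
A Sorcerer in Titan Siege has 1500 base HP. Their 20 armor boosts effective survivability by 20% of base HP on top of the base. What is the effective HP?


EHP = 1500 * (1 + 20/100)
= 1500 * (1 + 0.2)
= 1500 * 1.2
= 1800.0

1800.0 EHP


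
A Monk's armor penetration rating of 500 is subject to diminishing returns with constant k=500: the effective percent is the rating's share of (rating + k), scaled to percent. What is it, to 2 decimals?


effective% = rating / (rating + k) * 100
= 500 / (500 + 500) * 100
= 500 / 1000 * 100
= 0.5 * 100
= 50.00%

50.00%


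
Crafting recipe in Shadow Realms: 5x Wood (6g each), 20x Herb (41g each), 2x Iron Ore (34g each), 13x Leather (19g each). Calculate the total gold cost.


Cost breakdown:
  Wood: 5 * 6 = 30
  Herb: 20 * 41 = 820
  Iron Ore: 2 * 34 = 68
  Leather: 13 * 19 = 247
Total = 30 + 820 + 68 + 247 = 1165

1165 gold


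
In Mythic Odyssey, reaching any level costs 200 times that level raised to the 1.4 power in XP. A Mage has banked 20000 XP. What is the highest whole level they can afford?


XP = 200 * level^1.4, so level = (XP / 200)^(1/1.4)
= (20000 / 200)^(1/1.4)
= 100.0^0.7143
= 26.827
Floor: level = 26

level 26


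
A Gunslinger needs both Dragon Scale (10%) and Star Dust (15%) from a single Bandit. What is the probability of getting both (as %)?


For independent events, P(both) = P(A) * P(B)
= 10% * 15%
= 150 / 100 %
= 1.5%

1.5%


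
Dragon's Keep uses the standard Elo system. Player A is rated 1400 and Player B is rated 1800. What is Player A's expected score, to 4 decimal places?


Elo expected score: Ea = 1/(1 + 10^((Rb-Ra)/400))
Rb - Ra = 1800 - 1400 = 400
(Rb-Ra)/400 = 400/400 = 1.0
10^1.0 = 10.0
Ea = 1/(1 + 10.0) = 1/11.0 = 0.0909

0.0909


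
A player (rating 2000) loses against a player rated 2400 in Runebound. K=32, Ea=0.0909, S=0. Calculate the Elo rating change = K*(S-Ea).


Elo update: delta = K * (S - Ea), where S = 0 (loses)
S - Ea = 0 - 0.0909 = -0.0909
Rating change = 32 * -0.0909
= -2.91

-2.91 rating points


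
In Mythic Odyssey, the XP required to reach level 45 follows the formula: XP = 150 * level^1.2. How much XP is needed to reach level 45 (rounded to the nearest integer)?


XP = 150 * level^1.2
Substitute level = 45:
XP = 150 * 45^1.2
= 150 * 96.3507
= 14453

14453 XP


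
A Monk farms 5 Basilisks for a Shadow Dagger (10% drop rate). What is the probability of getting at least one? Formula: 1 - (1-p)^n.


P(at least one) = 1 - P(none) = 1 - (1-p)^n
p = 10/100 = 0.1
1 - p = 0.9
(1 - p)^5 = 0.9^5 = 0.590490
P(at least one) = 1 - 0.590490 = 0.4095

0.4095


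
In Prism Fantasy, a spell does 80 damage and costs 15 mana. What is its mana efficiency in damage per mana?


Efficiency = damage / mana
= 80 / 15
= 5.33

5.33 dmg/mana


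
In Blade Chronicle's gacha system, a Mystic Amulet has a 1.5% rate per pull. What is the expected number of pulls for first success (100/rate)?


Expected pulls for a geometric distribution = 1/p = 100 / rate%
= 100 / 1.5
= 66.67

66.67 pulls


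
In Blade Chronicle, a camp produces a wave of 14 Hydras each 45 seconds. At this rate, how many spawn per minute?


Spawns per minute = count * (60 / interval)
= 14 * (60 / 45)
= 14 * 1.3333
= 18.67

18.67 per minute


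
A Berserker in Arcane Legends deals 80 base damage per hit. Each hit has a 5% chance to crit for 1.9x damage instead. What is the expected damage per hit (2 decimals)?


E[dmg] = base * (1 + crit_chance * (crit_mult - 1))
cc as decimal = 5/100 = 0.05
cm - 1 = 1.9 - 1 = 0.9
Bonus factor = 0.05 * 0.9 = 0.045
Total multiplier = 1 + 0.045 = 1.045
Expected damage = 80 * 1.045 = 83.60

83.60 damage


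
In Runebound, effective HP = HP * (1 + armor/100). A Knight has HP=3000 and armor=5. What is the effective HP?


EHP = 3000 * (1 + 5/100)
= 3000 * (1 + 0.05)
= 3000 * 1.05
= 3150.0

3150.0 EHP


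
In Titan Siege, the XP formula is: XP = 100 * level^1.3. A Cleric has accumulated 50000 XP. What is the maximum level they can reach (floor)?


XP = 100 * level^1.3, so level = (XP / 100)^(1/1.3)
= (50000 / 100)^(1/1.3)
= 500.0^0.7692
= 119.1601
Floor: level = 119

level 119


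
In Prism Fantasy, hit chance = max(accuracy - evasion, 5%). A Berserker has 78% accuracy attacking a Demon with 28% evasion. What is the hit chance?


accuracy - evasion = 78 - 28 = 50
Apply floor: max(50, 5) = 50
Hit chance = 50%

50%


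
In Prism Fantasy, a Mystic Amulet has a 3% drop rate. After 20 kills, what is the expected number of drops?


Expected drops = kills * (drop_rate / 100)
= 20 * (3 / 100)
= 20 * 0.03
= 0.6

0.6 drops


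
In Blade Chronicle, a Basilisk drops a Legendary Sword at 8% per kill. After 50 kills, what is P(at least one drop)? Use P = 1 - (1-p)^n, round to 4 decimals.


P(at least one) = 1 - P(none) = 1 - (1-p)^n
p = 8/100 = 0.08
1 - p = 0.92
(1 - p)^50 = 0.92^50 = 0.015466
P(at least one) = 1 - 0.015466 = 0.9845

0.9845


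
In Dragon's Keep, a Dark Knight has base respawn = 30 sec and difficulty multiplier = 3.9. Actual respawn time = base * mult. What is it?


Respawn time = base * multiplier
= 30 * 3.9
= 117.0 seconds

117.0 seconds


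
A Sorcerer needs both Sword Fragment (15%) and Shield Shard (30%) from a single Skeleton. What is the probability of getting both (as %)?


For independent events, P(both) = P(A) * P(B)
= 15% * 30%
= 450 / 100 %
= 4.5%

4.5%


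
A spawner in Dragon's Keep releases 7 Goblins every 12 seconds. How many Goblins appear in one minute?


Spawns per minute = count * (60 / interval)
= 7 * (60 / 12)
= 7 * 5.0
= 35.0

35.0 per minute


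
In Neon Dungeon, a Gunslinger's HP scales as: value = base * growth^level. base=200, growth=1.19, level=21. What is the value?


value = base * growth^level
= 200 * 1.19^21
= 200 * 38.591014
= 7718.20

7718.20 HP


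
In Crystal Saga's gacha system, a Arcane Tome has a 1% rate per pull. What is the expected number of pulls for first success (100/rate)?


Expected pulls for a geometric distribution = 1/p = 100 / rate%
= 100 / 1
= 100.0

100.0 pulls


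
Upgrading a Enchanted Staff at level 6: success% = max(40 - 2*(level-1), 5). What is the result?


raw_rate = 40 - 2 * (6 - 1)
= 40 - 2 * 5
= 40 - 10
= 30
Apply floor: max(30, 5) = 30%

30%


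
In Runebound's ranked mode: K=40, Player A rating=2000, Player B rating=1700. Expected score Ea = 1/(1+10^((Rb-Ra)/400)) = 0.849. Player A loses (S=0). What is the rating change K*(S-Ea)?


Elo update: delta = K * (S - Ea), where S = 0 (loses)
S - Ea = 0 - 0.849 = -0.849
Rating change = 40 * -0.849
= -33.96

-33.96 rating points


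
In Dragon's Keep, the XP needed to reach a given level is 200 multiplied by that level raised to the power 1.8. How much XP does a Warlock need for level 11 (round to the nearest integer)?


XP = 200 * level^1.8
Substitute level = 11:
XP = 200 * 11^1.8
= 200 * 74.9043
= 14981

14981 XP


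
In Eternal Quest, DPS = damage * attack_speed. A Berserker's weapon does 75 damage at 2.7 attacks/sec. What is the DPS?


DPS = damage * attack_speed
= 75 * 2.7
= 202.5

202.5 DPS


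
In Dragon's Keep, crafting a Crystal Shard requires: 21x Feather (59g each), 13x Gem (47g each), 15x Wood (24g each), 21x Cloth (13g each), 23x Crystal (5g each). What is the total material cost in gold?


Cost breakdown:
  Feather: 21 * 59 = 1239
  Gem: 13 * 47 = 611
  Wood: 15 * 24 = 360
  Cloth: 21 * 13 = 273
  Crystal: 23 * 5 = 115
Total = 1239 + 611 + 360 + 273 + 115 = 2598

2598 gold


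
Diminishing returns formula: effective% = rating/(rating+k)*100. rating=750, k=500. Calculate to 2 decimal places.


effective% = rating / (rating + k) * 100
= 750 / (750 + 500) * 100
= 750 / 1250 * 100
= 0.6 * 100
= 60.00%

60.00%


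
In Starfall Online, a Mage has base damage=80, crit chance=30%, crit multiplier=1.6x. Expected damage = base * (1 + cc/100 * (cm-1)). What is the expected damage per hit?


E[dmg] = base * (1 + crit_chance * (crit_mult - 1))
cc as decimal = 30/100 = 0.3
cm - 1 = 1.6 - 1 = 0.6
Bonus factor = 0.3 * 0.6 = 0.18
Total multiplier = 1 + 0.18 = 1.18
Expected damage = 80 * 1.18 = 94.40

94.40 damage


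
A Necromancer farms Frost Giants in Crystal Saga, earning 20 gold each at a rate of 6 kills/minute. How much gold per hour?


Gold per minute = 20 * 6 = 120
Gold per hour = 120 * 60 = 7200

7200 gold/hour


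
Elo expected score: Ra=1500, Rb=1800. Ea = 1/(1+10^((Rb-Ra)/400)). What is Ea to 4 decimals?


Elo expected score: Ea = 1/(1 + 10^((Rb-Ra)/400))
Rb - Ra = 1800 - 1500 = 300
(Rb-Ra)/400 = 300/400 = 0.75
10^0.75 = 5.623413
Ea = 1/(1 + 5.623413) = 1/6.623413 = 0.1510

0.1510


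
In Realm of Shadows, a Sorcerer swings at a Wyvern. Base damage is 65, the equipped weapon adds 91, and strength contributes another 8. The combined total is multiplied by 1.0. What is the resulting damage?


Sum base + weapon + str = 65 + 91 + 8 = 164
Multiply by 1.0:
164 * 1.0 = 164.0

164.0 damage


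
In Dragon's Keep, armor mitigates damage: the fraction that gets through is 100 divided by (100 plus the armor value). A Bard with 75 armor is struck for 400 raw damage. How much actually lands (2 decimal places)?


actual = 400 * 100 / (100 + 75)
= 400 * 100 / 175
= 40000 / 175
= 228.57

228.57 damage


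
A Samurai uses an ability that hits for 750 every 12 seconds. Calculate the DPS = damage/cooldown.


DPS = damage / cooldown
= 750 / 12
= 62.50

62.50 DPS


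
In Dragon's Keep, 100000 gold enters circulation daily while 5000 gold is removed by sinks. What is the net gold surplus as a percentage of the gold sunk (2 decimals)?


Net gold = 100000 - 5000 = 95000
Inflation rate = net / sunk * 100 = 95000 / 5000 * 100
= 19.0 * 100
= 1900.00%

1900.00%


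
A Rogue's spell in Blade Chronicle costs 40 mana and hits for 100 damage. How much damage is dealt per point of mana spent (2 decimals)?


Efficiency = damage / mana
= 100 / 40
= 2.50

2.50 dmg/mana


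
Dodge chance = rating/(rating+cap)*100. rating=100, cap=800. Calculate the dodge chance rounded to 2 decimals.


dodge% = 100 / (100 + 800) * 100
= 100 / 900 * 100
= 0.111111 * 100
= 11.11%

11.11%


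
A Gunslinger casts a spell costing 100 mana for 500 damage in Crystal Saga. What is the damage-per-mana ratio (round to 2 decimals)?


Efficiency = damage / mana
= 500 / 100
= 5.00

5.00 dmg/mana


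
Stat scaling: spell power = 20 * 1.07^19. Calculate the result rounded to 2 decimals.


value = base * growth^level
= 20 * 1.07^19
= 20 * 3.616528
= 72.33

72.33 spell power


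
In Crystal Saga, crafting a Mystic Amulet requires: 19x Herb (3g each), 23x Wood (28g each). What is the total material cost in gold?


Cost breakdown:
  Herb: 19 * 3 = 57
  Wood: 23 * 28 = 644
Total = 57 + 644 = 701

701 gold


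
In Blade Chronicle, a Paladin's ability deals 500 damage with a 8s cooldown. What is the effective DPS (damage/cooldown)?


DPS = damage / cooldown
= 500 / 8
= 62.50

62.50 DPS


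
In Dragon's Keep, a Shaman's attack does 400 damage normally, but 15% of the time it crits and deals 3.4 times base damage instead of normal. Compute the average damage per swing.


E[dmg] = base * (1 + crit_chance * (crit_mult - 1))
cc as decimal = 15/100 = 0.15
cm - 1 = 3.4 - 1 = 2.4
Bonus factor = 0.15 * 2.4 = 0.36
Total multiplier = 1 + 0.36 = 1.36
Expected damage = 400 * 1.36 = 544.00

544.00 damage


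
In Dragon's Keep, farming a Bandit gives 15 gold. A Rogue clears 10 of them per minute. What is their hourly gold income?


Gold per minute = 15 * 10 = 150
Gold per hour = 150 * 60 = 9000

9000 gold/hour


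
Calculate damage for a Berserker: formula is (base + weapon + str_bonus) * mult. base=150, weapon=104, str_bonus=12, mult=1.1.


Sum base + weapon + str = 150 + 104 + 12 = 266
Multiply by 1.1:
266 * 1.1 = 292.6

292.6 damage


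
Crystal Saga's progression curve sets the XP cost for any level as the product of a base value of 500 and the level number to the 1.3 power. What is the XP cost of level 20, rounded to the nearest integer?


XP = 500 * level^1.3
Substitute level = 20:
XP = 500 * 20^1.3
= 500 * 49.1291
= 24565

24565 XP


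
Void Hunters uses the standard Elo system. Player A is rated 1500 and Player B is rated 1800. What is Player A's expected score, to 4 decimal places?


Elo expected score: Ea = 1/(1 + 10^((Rb-Ra)/400))
Rb - Ra = 1800 - 1500 = 300
(Rb-Ra)/400 = 300/400 = 0.75
10^0.75 = 5.623413
Ea = 1/(1 + 5.623413) = 1/6.623413 = 0.1510

0.1510


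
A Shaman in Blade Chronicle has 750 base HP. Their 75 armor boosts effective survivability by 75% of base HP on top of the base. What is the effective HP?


EHP = 750 * (1 + 75/100)
= 750 * (1 + 0.75)
= 750 * 1.75
= 1312.5

1312.5 EHP


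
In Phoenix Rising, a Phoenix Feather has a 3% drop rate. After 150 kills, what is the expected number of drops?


Expected drops = kills * (drop_rate / 100)
= 150 * (3 / 100)
= 150 * 0.03
= 4.5

4.5 drops


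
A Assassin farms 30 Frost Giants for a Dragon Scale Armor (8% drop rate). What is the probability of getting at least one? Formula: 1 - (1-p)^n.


P(at least one) = 1 - P(none) = 1 - (1-p)^n
p = 8/100 = 0.08
1 - p = 0.92
(1 - p)^30 = 0.92^30 = 0.081966
P(at least one) = 1 - 0.081966 = 0.9180

0.9180


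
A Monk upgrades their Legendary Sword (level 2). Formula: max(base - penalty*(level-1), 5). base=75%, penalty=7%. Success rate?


raw_rate = 75 - 7 * (2 - 1)
= 75 - 7 * 1
= 75 - 7
= 68
Apply floor: max(68, 5) = 68%

68%


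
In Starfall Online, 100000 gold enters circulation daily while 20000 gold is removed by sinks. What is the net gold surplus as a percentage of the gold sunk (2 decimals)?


Net gold = 100000 - 20000 = 80000
Inflation rate = net / sunk * 100 = 80000 / 20000 * 100
= 4.0 * 100
= 400.00%

400.00%


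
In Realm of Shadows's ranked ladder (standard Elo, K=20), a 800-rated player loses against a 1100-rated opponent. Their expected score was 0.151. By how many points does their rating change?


Elo update: delta = K * (S - Ea), where S = 0 (loses)
S - Ea = 0 - 0.151 = -0.151
Rating change = 20 * -0.151
= -3.02

-3.02 rating points


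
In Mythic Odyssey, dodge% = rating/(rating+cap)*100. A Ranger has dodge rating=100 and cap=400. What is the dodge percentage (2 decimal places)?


dodge% = 100 / (100 + 400) * 100
= 100 / 500 * 100
= 0.2 * 100
= 20.00%

20.00%


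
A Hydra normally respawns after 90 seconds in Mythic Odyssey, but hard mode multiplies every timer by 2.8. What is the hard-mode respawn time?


Respawn time = base * multiplier
= 90 * 2.8
= 252.0 seconds

252.0 seconds


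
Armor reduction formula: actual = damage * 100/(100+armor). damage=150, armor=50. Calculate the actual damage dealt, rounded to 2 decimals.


actual = 150 * 100 / (100 + 50)
= 150 * 100 / 150
= 15000 / 150
= 100.00

100.00 damage


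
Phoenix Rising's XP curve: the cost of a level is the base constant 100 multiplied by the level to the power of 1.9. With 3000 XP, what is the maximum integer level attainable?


XP = 100 * level^1.9, so level = (XP / 100)^(1/1.9)
= (3000 / 100)^(1/1.9)
= 30.0^0.5263
= 5.9901
Floor: level = 5

level 5


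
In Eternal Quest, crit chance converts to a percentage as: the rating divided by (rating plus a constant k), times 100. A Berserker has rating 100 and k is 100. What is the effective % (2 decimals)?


effective% = rating / (rating + k) * 100
= 100 / (100 + 100) * 100
= 100 / 200 * 100
= 0.5 * 100
= 50.00%

50.00%


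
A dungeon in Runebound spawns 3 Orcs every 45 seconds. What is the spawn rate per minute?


Spawns per minute = count * (60 / interval)
= 3 * (60 / 45)
= 3 * 1.3333
= 4.0

4.0 per minute


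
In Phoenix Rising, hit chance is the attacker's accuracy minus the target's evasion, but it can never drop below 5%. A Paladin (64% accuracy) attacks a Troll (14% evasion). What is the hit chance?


accuracy - evasion = 64 - 14 = 50
Apply floor: max(50, 5) = 50
Hit chance = 50%

50%


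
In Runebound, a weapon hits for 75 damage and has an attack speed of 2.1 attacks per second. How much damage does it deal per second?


DPS = damage * attack_speed
= 75 * 2.1
= 157.5

157.5 DPS


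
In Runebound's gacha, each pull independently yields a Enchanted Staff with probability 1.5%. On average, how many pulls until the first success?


Expected pulls for a geometric distribution = 1/p = 100 / rate%
= 100 / 1.5
= 66.67

66.67 pulls


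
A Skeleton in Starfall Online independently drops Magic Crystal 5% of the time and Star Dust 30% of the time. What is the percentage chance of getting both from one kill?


For independent events, P(both) = P(A) * P(B)
= 5% * 30%
= 150 / 100 %
= 1.5%

1.5%


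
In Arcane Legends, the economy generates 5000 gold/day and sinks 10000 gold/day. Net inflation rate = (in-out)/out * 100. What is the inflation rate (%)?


Net gold = 5000 - 10000 = -5000
Inflation rate = net / sunk * 100 = -5000 / 10000 * 100
= -0.5 * 100
= -50.00%

-50.00%


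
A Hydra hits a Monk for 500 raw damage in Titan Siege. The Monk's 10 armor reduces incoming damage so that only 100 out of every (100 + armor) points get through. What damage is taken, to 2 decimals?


actual = 500 * 100 / (100 + 10)
= 500 * 100 / 110
= 50000 / 110
= 454.55

454.55 damage


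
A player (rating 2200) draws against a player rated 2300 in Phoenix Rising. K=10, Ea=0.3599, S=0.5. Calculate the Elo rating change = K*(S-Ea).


Elo update: delta = K * (S - Ea), where S = 0.5 (draws)
S - Ea = 0.5 - 0.3599 = 0.1401
Rating change = 10 * 0.1401
= 1.40

1.40 rating points


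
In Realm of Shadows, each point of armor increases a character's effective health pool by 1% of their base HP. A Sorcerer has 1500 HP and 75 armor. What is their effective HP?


EHP = 1500 * (1 + 75/100)
= 1500 * (1 + 0.75)
= 1500 * 1.75
= 2625.0

2625.0 EHP


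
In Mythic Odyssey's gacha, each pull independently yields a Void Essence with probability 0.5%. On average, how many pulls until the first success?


Expected pulls for a geometric distribution = 1/p = 100 / rate%
= 100 / 0.5
= 200.0

200.0 pulls


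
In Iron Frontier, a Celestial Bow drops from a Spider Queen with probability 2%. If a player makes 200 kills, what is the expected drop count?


Expected drops = kills * (drop_rate / 100)
= 200 * (2 / 100)
= 200 * 0.02
= 4.0

4.0 drops


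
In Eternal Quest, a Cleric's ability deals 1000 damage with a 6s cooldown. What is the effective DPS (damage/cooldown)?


DPS = damage / cooldown
= 1000 / 6
= 166.67

166.67 DPS


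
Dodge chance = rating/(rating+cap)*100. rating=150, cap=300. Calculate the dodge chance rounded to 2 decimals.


dodge% = 150 / (150 + 300) * 100
= 150 / 450 * 100
= 0.333333 * 100
= 33.33%

33.33%


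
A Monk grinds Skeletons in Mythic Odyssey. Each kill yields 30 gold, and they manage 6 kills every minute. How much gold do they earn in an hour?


Gold per minute = 30 * 6 = 180
Gold per hour = 180 * 60 = 10800

10800 gold/hour


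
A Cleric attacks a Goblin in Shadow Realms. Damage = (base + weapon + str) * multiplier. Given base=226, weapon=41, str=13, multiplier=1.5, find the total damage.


Sum base + weapon + str = 226 + 41 + 13 = 280
Multiply by 1.5:
280 * 1.5 = 420.0

420.0 damage


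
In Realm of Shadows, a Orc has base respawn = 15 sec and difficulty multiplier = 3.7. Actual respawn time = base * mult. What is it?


Respawn time = base * multiplier
= 15 * 3.7
= 55.5 seconds

55.5 seconds


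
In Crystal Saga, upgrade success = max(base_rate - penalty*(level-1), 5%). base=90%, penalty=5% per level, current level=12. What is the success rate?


raw_rate = 90 - 5 * (12 - 1)
= 90 - 5 * 11
= 90 - 55
= 35
Apply floor: max(35, 5) = 35%

35%


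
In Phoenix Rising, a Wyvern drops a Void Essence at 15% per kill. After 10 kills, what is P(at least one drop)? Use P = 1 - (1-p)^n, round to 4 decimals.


P(at least one) = 1 - P(none) = 1 - (1-p)^n
p = 15/100 = 0.15
1 - p = 0.85
(1 - p)^10 = 0.85^10 = 0.196874
P(at least one) = 1 - 0.196874 = 0.8031

0.8031


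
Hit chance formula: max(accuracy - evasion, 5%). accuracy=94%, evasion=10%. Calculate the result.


accuracy - evasion = 94 - 10 = 84
Apply floor: max(84, 5) = 84
Hit chance = 84%

84%


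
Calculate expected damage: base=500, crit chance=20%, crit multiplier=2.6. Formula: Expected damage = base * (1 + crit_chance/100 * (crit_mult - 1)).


E[dmg] = base * (1 + crit_chance * (crit_mult - 1))
cc as decimal = 20/100 = 0.2
cm - 1 = 2.6 - 1 = 1.6
Bonus factor = 0.2 * 1.6 = 0.32
Total multiplier = 1 + 0.32 = 1.32
Expected damage = 500 * 1.32 = 660.00

660.00 damage


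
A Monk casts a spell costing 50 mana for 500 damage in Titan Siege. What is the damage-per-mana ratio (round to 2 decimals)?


Efficiency = damage / mana
= 500 / 50
= 10.00

10.00 dmg/mana


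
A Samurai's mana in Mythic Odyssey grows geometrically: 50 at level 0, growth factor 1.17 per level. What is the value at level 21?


value = base * growth^level
= 50 * 1.17^21
= 50 * 27.033551
= 1351.68

1351.68 mana


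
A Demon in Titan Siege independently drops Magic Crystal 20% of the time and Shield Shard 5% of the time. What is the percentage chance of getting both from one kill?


For independent events, P(both) = P(A) * P(B)
= 20% * 5%
= 100 / 100 %
= 1.0%

1.0%


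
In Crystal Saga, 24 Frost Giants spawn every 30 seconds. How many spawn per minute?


Spawns per minute = count * (60 / interval)
= 24 * (60 / 30)
= 24 * 2.0
= 48.0

48.0 per minute


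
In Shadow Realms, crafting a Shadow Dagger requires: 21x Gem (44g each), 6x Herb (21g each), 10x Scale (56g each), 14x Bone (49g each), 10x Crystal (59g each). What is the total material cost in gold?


Cost breakdown:
  Gem: 21 * 44 = 924
  Herb: 6 * 21 = 126
  Scale: 10 * 56 = 560
  Bone: 14 * 49 = 686
  Crystal: 10 * 59 = 590
Total = 924 + 126 + 560 + 686 + 590 = 2886

2886 gold


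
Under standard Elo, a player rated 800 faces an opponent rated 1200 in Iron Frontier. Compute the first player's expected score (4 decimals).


Elo expected score: Ea = 1/(1 + 10^((Rb-Ra)/400))
Rb - Ra = 1200 - 800 = 400
(Rb-Ra)/400 = 400/400 = 1.0
10^1.0 = 10.0
Ea = 1/(1 + 10.0) = 1/11.0 = 0.0909

0.0909


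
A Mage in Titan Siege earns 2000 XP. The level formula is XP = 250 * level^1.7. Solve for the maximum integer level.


XP = 250 * level^1.7, so level = (XP / 250)^(1/1.7)
= (2000 / 250)^(1/1.7)
= 8.0^0.5882
= 3.398
Floor: level = 3

level 3


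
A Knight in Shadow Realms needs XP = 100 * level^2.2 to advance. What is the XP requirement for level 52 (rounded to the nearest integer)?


XP = 100 * level^2.2
Substitute level = 52:
XP = 100 * 52^2.2
= 100 * 5959.4661
= 595947

595947 XP


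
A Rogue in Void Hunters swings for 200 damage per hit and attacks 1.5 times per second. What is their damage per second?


DPS = damage * attack_speed
= 200 * 1.5
= 300.0

300.0 DPS


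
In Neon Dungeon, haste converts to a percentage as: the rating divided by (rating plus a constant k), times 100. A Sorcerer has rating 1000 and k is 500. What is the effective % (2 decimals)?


effective% = rating / (rating + k) * 100
= 1000 / (1000 + 500) * 100
= 1000 / 1500 * 100
= 0.666667 * 100
= 66.67%

66.67%


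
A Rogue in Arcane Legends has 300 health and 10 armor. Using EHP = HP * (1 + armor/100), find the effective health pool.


EHP = 300 * (1 + 10/100)
= 300 * (1 + 0.1)
= 300 * 1.1
= 330.0

330.0 EHP


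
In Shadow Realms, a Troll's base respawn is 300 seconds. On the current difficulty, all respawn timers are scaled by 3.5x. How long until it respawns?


Respawn time = base * multiplier
= 300 * 3.5
= 1050.0 seconds

1050.0 seconds


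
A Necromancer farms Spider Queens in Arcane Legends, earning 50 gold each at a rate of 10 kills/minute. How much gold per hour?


Gold per minute = 50 * 10 = 500
Gold per hour = 500 * 60 = 30000

30000 gold/hour


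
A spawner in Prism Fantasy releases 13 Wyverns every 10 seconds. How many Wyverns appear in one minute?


Spawns per minute = count * (60 / interval)
= 13 * (60 / 10)
= 13 * 6.0
= 78.0

78.0 per minute


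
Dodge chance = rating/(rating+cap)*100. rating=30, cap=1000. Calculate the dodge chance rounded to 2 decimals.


dodge% = 30 / (30 + 1000) * 100
= 30 / 1030 * 100
= 0.029126 * 100
= 2.91%

2.91%


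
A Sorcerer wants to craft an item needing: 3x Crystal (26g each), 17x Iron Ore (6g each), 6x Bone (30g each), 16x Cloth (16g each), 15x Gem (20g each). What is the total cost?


Cost breakdown:
  Crystal: 3 * 26 = 78
  Iron Ore: 17 * 6 = 102
  Bone: 6 * 30 = 180
  Cloth: 16 * 16 = 256
  Gem: 15 * 20 = 300
Total = 78 + 102 + 180 + 256 + 300 = 916

916 gold


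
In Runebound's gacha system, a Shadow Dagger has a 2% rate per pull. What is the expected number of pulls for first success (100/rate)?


Expected pulls for a geometric distribution = 1/p = 100 / rate%
= 100 / 2
= 50.0

50.0 pulls


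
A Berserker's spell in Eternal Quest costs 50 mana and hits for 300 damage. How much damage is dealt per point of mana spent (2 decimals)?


Efficiency = damage / mana
= 300 / 50
= 6.00

6.00 dmg/mana


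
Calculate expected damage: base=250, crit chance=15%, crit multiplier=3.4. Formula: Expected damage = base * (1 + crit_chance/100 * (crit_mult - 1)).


E[dmg] = base * (1 + crit_chance * (crit_mult - 1))
cc as decimal = 15/100 = 0.15
cm - 1 = 3.4 - 1 = 2.4
Bonus factor = 0.15 * 2.4 = 0.36
Total multiplier = 1 + 0.36 = 1.36
Expected damage = 250 * 1.36 = 340.00

340.00 damage


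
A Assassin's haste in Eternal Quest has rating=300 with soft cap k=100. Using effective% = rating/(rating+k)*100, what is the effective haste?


effective% = rating / (rating + k) * 100
= 300 / (300 + 100) * 100
= 300 / 400 * 100
= 0.75 * 100
= 75.00%

75.00%


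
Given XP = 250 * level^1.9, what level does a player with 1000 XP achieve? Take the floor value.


XP = 250 * level^1.9, so level = (XP / 250)^(1/1.9)
= (1000 / 250)^(1/1.9)
= 4.0^0.5263
= 2.0743
Floor: level = 2

level 2


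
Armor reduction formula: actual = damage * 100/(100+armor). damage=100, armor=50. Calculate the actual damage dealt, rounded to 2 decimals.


actual = 100 * 100 / (100 + 50)
= 100 * 100 / 150
= 10000 / 150
= 66.67

66.67 damage


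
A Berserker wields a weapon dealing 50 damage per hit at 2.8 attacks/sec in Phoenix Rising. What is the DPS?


DPS = damage * attack_speed
= 50 * 2.8
= 140.0

140.0 DPS


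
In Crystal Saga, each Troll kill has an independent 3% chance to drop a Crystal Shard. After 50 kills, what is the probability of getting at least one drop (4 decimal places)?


P(at least one) = 1 - P(none) = 1 - (1-p)^n
p = 3/100 = 0.03
1 - p = 0.97
(1 - p)^50 = 0.97^50 = 0.218065
P(at least one) = 1 - 0.218065 = 0.7819

0.7819


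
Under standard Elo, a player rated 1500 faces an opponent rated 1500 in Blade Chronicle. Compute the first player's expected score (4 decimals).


Elo expected score: Ea = 1/(1 + 10^((Rb-Ra)/400))
Rb - Ra = 1500 - 1500 = 0
(Rb-Ra)/400 = 0/400 = 0.0
10^0.0 = 1.0
Ea = 1/(1 + 1.0) = 1/2.0 = 0.5000

0.5000


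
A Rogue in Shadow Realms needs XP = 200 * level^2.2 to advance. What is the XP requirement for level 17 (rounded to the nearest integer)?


XP = 200 * level^2.2
Substitute level = 17:
XP = 200 * 17^2.2
= 200 * 509.3164
= 101863

101863 XP


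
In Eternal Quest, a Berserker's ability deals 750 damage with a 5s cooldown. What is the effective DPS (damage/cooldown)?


DPS = damage / cooldown
= 750 / 5
= 150.00

150.00 DPS


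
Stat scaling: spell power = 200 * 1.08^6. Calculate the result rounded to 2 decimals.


value = base * growth^level
= 200 * 1.08^6
= 200 * 1.586874
= 317.37

317.37 spell power


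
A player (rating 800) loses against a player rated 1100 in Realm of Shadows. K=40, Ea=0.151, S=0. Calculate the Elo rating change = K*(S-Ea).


Elo update: delta = K * (S - Ea), where S = 0 (loses)
S - Ea = 0 - 0.151 = -0.151
Rating change = 40 * -0.151
= -6.04

-6.04 rating points


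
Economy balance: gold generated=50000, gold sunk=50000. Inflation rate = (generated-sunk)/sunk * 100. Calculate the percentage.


Net gold = 50000 - 50000 = 0
Inflation rate = net / sunk * 100 = 0 / 50000 * 100
= 0.0 * 100
= 0.00%

0.00%


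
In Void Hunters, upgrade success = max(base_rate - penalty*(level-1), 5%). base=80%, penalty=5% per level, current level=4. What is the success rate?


raw_rate = 80 - 5 * (4 - 1)
= 80 - 5 * 3
= 80 - 15
= 65
Apply floor: max(65, 5) = 65%

65%


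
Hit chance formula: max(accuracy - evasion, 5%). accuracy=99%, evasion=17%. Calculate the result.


accuracy - evasion = 99 - 17 = 82
Apply floor: max(82, 5) = 82
Hit chance = 82%

82%


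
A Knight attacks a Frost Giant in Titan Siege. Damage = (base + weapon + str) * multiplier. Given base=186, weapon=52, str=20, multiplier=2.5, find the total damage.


Sum base + weapon + str = 186 + 52 + 20 = 258
Multiply by 2.5:
258 * 2.5 = 645.0

645.0 damage


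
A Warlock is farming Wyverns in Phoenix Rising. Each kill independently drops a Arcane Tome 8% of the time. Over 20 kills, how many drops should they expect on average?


Expected drops = kills * (drop_rate / 100)
= 20 * (8 / 100)
= 20 * 0.08
= 1.6

1.6 drops


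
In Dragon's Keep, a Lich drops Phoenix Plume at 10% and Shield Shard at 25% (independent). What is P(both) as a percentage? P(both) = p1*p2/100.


For independent events, P(both) = P(A) * P(B)
= 10% * 25%
= 250 / 100 %
= 2.5%

2.5%


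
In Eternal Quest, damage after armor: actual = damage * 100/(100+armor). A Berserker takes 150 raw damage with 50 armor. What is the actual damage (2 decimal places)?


actual = 150 * 100 / (100 + 50)
= 150 * 100 / 150
= 15000 / 150
= 100.00

100.00 damage


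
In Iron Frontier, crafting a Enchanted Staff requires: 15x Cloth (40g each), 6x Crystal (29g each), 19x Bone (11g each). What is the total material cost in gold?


Cost breakdown:
  Cloth: 15 * 40 = 600
  Crystal: 6 * 29 = 174
  Bone: 19 * 11 = 209
Total = 600 + 174 + 209 = 983

983 gold


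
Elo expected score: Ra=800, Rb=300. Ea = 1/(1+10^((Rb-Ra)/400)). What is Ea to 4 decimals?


Elo expected score: Ea = 1/(1 + 10^((Rb-Ra)/400))
Rb - Ra = 300 - 800 = -500
(Rb-Ra)/400 = -500/400 = -1.25
10^-1.25 = 0.056234
Ea = 1/(1 + 0.056234) = 1/1.056234 = 0.9468

0.9468


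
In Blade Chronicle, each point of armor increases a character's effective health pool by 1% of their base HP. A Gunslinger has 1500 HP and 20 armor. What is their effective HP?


EHP = 1500 * (1 + 20/100)
= 1500 * (1 + 0.2)
= 1500 * 1.2
= 1800.0

1800.0 EHP


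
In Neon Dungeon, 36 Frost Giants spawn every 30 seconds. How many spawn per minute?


Spawns per minute = count * (60 / interval)
= 36 * (60 / 30)
= 36 * 2.0
= 72.0

72.0 per minute


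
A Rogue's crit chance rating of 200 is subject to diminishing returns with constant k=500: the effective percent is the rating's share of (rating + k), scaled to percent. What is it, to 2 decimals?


effective% = rating / (rating + k) * 100
= 200 / (200 + 500) * 100
= 200 / 700 * 100
= 0.285714 * 100
= 28.57%

28.57%


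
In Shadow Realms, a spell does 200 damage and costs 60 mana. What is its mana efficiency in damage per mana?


Efficiency = damage / mana
= 200 / 60
= 3.33

3.33 dmg/mana


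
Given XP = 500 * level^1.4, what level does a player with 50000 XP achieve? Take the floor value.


XP = 500 * level^1.4, so level = (XP / 500)^(1/1.4)
= (50000 / 500)^(1/1.4)
= 100.0^0.7143
= 26.827
Floor: level = 26

level 26


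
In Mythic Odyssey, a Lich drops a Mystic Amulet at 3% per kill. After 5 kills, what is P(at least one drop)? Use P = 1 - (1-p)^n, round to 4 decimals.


P(at least one) = 1 - P(none) = 1 - (1-p)^n
p = 3/100 = 0.03
1 - p = 0.97
(1 - p)^5 = 0.97^5 = 0.858734
P(at least one) = 1 - 0.858734 = 0.1413

0.1413


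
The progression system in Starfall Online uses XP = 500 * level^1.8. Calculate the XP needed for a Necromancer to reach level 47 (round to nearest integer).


XP = 500 * level^1.8
Substitute level = 47:
XP = 500 * 47^1.8
= 500 * 1022.7657
= 511383

511383 XP


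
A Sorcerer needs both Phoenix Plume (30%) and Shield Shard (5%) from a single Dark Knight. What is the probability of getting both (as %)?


For independent events, P(both) = P(A) * P(B)
= 30% * 5%
= 150 / 100 %
= 1.5%

1.5%


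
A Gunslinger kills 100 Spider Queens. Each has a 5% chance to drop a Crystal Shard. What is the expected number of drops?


Expected drops = kills * (drop_rate / 100)
= 100 * (5 / 100)
= 100 * 0.05
= 5.0

5.0 drops


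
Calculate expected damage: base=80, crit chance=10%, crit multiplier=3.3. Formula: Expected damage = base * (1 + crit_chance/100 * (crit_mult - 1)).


E[dmg] = base * (1 + crit_chance * (crit_mult - 1))
cc as decimal = 10/100 = 0.1
cm - 1 = 3.3 - 1 = 2.3
Bonus factor = 0.1 * 2.3 = 0.23
Total multiplier = 1 + 0.23 = 1.23
Expected damage = 80 * 1.23 = 98.40

98.40 damage
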